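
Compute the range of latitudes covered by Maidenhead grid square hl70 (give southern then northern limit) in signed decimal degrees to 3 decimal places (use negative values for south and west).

20.000, 21.000

Field H=7, L=11: +7·20° lon, +11·10° lat → SW at lon -40°, lat 20°.
Square 7, 0: +7·2° lon, +0·1° lat → SW at lon -26°, lat 20°.
Cell spans 2° lon × 1° lat.
south 20.000, north 21.000.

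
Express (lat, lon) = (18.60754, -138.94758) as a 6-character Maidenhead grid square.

Offset from 180°W / 90°S: lon 41.0524°, lat 108.6075°.
Field (20°×10°, letters A–R): 41.0524/20 → 2 → C, 108.6075/10 → 10 → K; chars CK.
Square (2°×1°, digits 0–9): 1.0524/2 → 0, 8.6075/1 → 8; chars 08.
Subsquare (5′×2.5′, letters a–x): 1.0524/0.0833333 → 12 → m, 0.6075/0.0416667 → 14 → o; chars mo.

CK08mo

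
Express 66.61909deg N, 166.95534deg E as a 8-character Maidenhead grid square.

Shift to the Maidenhead origin (180°W, 90°S): lon 346.95534, lat 156.61909.
Field: lon ⌊346.95534/20⌋ = 17 → R; lat ⌊156.61909/10⌋ = 15 → P.
Square: lon ⌊6.95534/2⌋ = 3; lat ⌊6.61909/1⌋ = 6.
Subsquare: lon ⌊0.95534/0.0833333⌋ = 11 → l; lat ⌊0.61909/0.0416667⌋ = 14 → o.
Extended square: lon ⌊0.03867/0.00833333⌋ = 4; lat ⌊0.03576/0.00416667⌋ = 8.

RP36lo48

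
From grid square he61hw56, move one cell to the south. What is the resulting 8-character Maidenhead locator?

Latitude extended square 6; −1 → 5.
The longitude characters are unchanged.

HE61hw55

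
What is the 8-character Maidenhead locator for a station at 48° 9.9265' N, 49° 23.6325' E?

LN48qd79

Shift to the Maidenhead origin (180°W, 90°S): lon 229.39388, lat 138.16544.
Field: 229.39388/20 → 11 → L, 138.16544/10 → 13 → N; chars LN.
Square: 9.39388/2 → 4, 8.16544/1 → 8; chars 48.
Subsquare: 1.39388/0.0833333 → 16 → q, 0.16544/0.0416667 → 3 → d; chars qd.
Extended square: 0.06054/0.00833333 → 7, 0.04044/0.00416667 → 9; chars 79.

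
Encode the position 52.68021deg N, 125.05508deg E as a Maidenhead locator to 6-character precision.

PO22mq

Add 180° to longitude and 90° to latitude: 305.0551, 142.6802.
Field (20°×10°, letters A–R): lon ⌊305.0551/20⌋ = 15 → P; lat ⌊142.6802/10⌋ = 14 → O.
Square (2°×1°, digits 0–9): lon ⌊5.0551/2⌋ = 2; lat ⌊2.6802/1⌋ = 2.
Subsquare (5′×2.5′, letters a–x): lon ⌊1.0551/0.0833333⌋ = 12 → m; lat ⌊0.6802/0.0416667⌋ = 16 → q.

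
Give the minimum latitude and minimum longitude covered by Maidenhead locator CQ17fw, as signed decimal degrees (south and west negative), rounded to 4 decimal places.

77.9167, -137.5833

Field C=2, Q=16: +2·20° lon, +16·10° lat → SW at lon -140°, lat 70°.
Square 1, 7: +1·2° lon, +7·1° lat → SW at lon -138°, lat 77°.
Subsquare f=5, w=22: +5·0.0833333° lon, +22·0.0416667° lat → SW at lon -137.583°, lat 77.9167°.
latitude 77.9167, longitude -137.5833.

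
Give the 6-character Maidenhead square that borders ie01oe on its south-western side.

Longitude subsquare o = 14; −1 → 13 = n.
Latitude subsquare e = 4; −1 → 3 = d.

IE01nd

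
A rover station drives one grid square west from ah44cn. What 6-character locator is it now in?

AH44bn

Longitude subsquare c = 2; −1 → 1 = b.
The latitude characters are unchanged.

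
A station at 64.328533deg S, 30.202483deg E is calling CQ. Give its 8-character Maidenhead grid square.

KC55cq41

Offset from 180°W / 90°S: lon 210.20248°, lat 25.67147°.
Field (20°×10°, letters A–R): 210.20248/20 → 10 → K, 25.67147/10 → 2 → C; chars KC.
Square (2°×1°, digits 0–9): 10.20248/2 → 5, 5.67147/1 → 5; chars 55.
Subsquare (5′×2.5′, letters a–x): 0.20248/0.0833333 → 2 → c, 0.67147/0.0416667 → 16 → q; chars cq.
Extended square (30″×15″, digits 0–9): 0.03582/0.00833333 → 4, 0.00480/0.00416667 → 1; chars 41.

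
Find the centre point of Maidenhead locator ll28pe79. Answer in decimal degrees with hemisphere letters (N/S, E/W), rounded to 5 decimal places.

28.20625° N, 45.31250° E

Field L=11, L=11: +11·20° lon, +11·10° lat → SW at lon 40°, lat 20°.
Square 2, 8: +2·2° lon, +8·1° lat → SW at lon 44°, lat 28°.
Subsquare p=15, e=4: +15·0.0833333° lon, +4·0.0416667° lat → SW at lon 45.25°, lat 28.1667°.
Extended square 7, 9: +7·0.00833333° lon, +9·0.00416667° lat → SW at lon 45.3083°, lat 28.2042°.
Cell spans 0.00833333° lon × 0.00416667° lat. Centre is SW corner plus half of each.
latitude 28.20625° N, longitude 45.31250° E.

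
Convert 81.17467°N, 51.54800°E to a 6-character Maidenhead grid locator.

LR51se

Offset from 180°W / 90°S: lon 231.5480°, lat 171.1747°.
Field (20°×10°, letters A–R): lon ⌊231.5480/20⌋ = 11 → L; lat ⌊171.1747/10⌋ = 17 → R.
Square (2°×1°, digits 0–9): lon ⌊11.5480/2⌋ = 5; lat ⌊1.1747/1⌋ = 1.
Subsquare (5′×2.5′, letters a–x): lon ⌊1.5480/0.0833333⌋ = 18 → s; lat ⌊0.1747/0.0416667⌋ = 4 → e.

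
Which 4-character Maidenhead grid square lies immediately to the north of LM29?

Latitude square 9; +1 → 10, wraps to 0, carry into field.
Latitude field M = 12; +1 → 13 = N.
The longitude characters are unchanged.

LN20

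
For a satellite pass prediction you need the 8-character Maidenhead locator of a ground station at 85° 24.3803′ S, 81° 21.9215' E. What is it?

NA04qo32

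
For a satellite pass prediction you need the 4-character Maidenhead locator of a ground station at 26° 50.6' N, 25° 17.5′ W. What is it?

Shift to the Maidenhead origin (180°W, 90°S): lon 154.71, lat 116.84.
Field: lon ⌊154.71/20⌋ = 7 → H; lat ⌊116.84/10⌋ = 11 → L.
Square: lon ⌊14.71/2⌋ = 7; lat ⌊6.84/1⌋ = 6.

HL76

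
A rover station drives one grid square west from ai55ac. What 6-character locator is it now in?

Longitude subsquare a = 0; −1 → -1, wraps to 23 = x, carry into square.
Longitude square 5; −1 → 4.
The latitude characters are unchanged.

AI45xc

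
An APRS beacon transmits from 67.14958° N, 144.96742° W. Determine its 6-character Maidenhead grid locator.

BP77md

Shift to the Maidenhead origin (180°W, 90°S): lon 35.0326, lat 157.1496.
Field: lon ⌊35.0326/20⌋ = 1 → B; lat ⌊157.1496/10⌋ = 15 → P.
Square: lon ⌊15.0326/2⌋ = 7; lat ⌊7.1496/1⌋ = 7.
Subsquare: lon ⌊1.0326/0.0833333⌋ = 12 → m; lat ⌊0.1496/0.0416667⌋ = 3 → d.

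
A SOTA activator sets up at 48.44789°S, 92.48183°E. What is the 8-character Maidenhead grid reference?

Offset from 180°W / 90°S: lon 272.48183°, lat 41.55211°.
Field (20°×10°, letters A–R): 272.48183/20 → 13 → N, 41.55211/10 → 4 → E; chars NE.
Square (2°×1°, digits 0–9): 12.48183/2 → 6, 1.55211/1 → 1; chars 61.
Subsquare (5′×2.5′, letters a–x): 0.48183/0.0833333 → 5 → f, 0.55211/0.0416667 → 13 → n; chars fn.
Extended square (30″×15″, digits 0–9): 0.06516/0.00833333 → 7, 0.01044/0.00416667 → 2; chars 72.

NE61fn72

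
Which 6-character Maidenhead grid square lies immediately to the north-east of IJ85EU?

IJ85fv

Longitude subsquare e = 4; +1 → 5 = f.
Latitude subsquare u = 20; +1 → 21 = v.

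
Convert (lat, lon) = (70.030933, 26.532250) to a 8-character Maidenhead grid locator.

KQ30ga37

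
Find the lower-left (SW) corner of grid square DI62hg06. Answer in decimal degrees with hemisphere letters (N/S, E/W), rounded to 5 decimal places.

7.72500° S, 107.41667° W

Field D=3, I=8: +3·20° lon, +8·10° lat → SW at lon -120°, lat -10°.
Square 6, 2: +6·2° lon, +2·1° lat → SW at lon -108°, lat -8°.
Subsquare h=7, g=6: +7·0.0833333° lon, +6·0.0416667° lat → SW at lon -107.417°, lat -7.75°.
Extended square 0, 6: +0·0.00833333° lon, +6·0.00416667° lat → SW at lon -107.417°, lat -7.725°.
latitude 7.72500° S, longitude 107.41667° W.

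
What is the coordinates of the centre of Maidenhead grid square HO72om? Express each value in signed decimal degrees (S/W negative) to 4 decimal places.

Field H=7, O=14: +7·20° lon, +14·10° lat → SW at lon -40°, lat 50°.
Square 7, 2: +7·2° lon, +2·1° lat → SW at lon -26°, lat 52°.
Subsquare o=14, m=12: +14·0.0833333° lon, +12·0.0416667° lat → SW at lon -24.8333°, lat 52.5°.
Cell spans 0.0833333° lon × 0.0416667° lat. Centre is SW corner plus half of each.
latitude 52.5208, longitude -24.7917.

52.5208, -24.7917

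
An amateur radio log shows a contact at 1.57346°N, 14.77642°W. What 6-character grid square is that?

IJ21on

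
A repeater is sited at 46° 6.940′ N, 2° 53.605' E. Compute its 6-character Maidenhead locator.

JN16kc

Add 180° to longitude and 90° to latitude: 182.8934, 136.1157.
Field: lon ⌊182.8934/20⌋ = 9 → J; lat ⌊136.1157/10⌋ = 13 → N.
Square: lon ⌊2.8934/2⌋ = 1; lat ⌊6.1157/1⌋ = 6.
Subsquare: lon ⌊0.8934/0.0833333⌋ = 10 → k; lat ⌊0.1157/0.0416667⌋ = 2 → c.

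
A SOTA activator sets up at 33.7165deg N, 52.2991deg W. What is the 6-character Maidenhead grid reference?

Offset from 180°W / 90°S: lon 127.7009°, lat 123.7165°.
Field: 127.7009/20 → 6 → G, 123.7165/10 → 12 → M; chars GM.
Square: 7.7009/2 → 3, 3.7165/1 → 3; chars 33.
Subsquare: 1.7009/0.0833333 → 20 → u, 0.7165/0.0416667 → 17 → r; chars ur.

GM33ur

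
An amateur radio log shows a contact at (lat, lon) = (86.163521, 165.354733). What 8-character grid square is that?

Offset from 180°W / 90°S: lon 345.35473°, lat 176.16352°.
Field: lon ⌊345.35473/20⌋ = 17 → R; lat ⌊176.16352/10⌋ = 17 → R.
Square: lon ⌊5.35473/2⌋ = 2; lat ⌊6.16352/1⌋ = 6.
Subsquare: lon ⌊1.35473/0.0833333⌋ = 16 → q; lat ⌊0.16352/0.0416667⌋ = 3 → d.
Extended square: lon ⌊0.02140/0.00833333⌋ = 2; lat ⌊0.03852/0.00416667⌋ = 9.

RR26qd29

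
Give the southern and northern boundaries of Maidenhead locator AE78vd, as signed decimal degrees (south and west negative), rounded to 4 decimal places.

-41.8750, -41.8333

Field A=0, E=4: +0·20° lon, +4·10° lat → SW at lon -180°, lat -50°.
Square 7, 8: +7·2° lon, +8·1° lat → SW at lon -166°, lat -42°.
Subsquare v=21, d=3: +21·0.0833333° lon, +3·0.0416667° lat → SW at lon -164.25°, lat -41.875°.
Cell spans 0.0833333° lon × 0.0416667° lat.
south -41.8750, north -41.8333.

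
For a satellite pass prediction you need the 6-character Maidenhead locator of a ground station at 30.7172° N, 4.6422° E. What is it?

JM20hr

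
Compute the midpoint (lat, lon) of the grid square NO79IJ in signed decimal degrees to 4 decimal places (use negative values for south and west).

Field N=13, O=14: +13·20° lon, +14·10° lat → SW at lon 80°, lat 50°.
Square 7, 9: +7·2° lon, +9·1° lat → SW at lon 94°, lat 59°.
Subsquare i=8, j=9: +8·0.0833333° lon, +9·0.0416667° lat → SW at lon 94.6667°, lat 59.375°.
Cell spans 0.0833333° lon × 0.0416667° lat. Centre is SW corner plus half of each.
latitude 59.3958, longitude 94.7083.

59.3958, 94.7083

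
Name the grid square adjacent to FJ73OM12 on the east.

Longitude extended square 1; +1 → 2.
The latitude characters are unchanged.

FJ73om22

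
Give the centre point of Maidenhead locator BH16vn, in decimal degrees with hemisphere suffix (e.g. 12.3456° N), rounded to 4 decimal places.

Field B=1, H=7: +1·20° lon, +7·10° lat → SW at lon -160°, lat -20°.
Square 1, 6: +1·2° lon, +6·1° lat → SW at lon -158°, lat -14°.
Subsquare v=21, n=13: +21·0.0833333° lon, +13·0.0416667° lat → SW at lon -156.25°, lat -13.4583°.
Cell spans 0.0833333° lon × 0.0416667° lat. Centre is SW corner plus half of each.
latitude 13.4375° S, longitude 156.2083° W.

13.4375° S, 156.2083° W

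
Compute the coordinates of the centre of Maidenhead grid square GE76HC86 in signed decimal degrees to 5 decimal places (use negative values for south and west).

-43.88958, -45.34583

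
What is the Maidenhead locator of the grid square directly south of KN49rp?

Latitude subsquare p = 15; −1 → 14 = o.
The longitude characters are unchanged.

KN49ro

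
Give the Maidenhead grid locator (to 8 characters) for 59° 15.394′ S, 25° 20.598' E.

KD20qr18

Add 180° to longitude and 90° to latitude: 205.34330, 30.74343.
Field: lon ⌊205.34330/20⌋ = 10 → K; lat ⌊30.74343/10⌋ = 3 → D.
Square: lon ⌊5.34330/2⌋ = 2; lat ⌊0.74343/1⌋ = 0.
Subsquare: lon ⌊1.34330/0.0833333⌋ = 16 → q; lat ⌊0.74343/0.0416667⌋ = 17 → r.
Extended square: lon ⌊0.00997/0.00833333⌋ = 1; lat ⌊0.03510/0.00416667⌋ = 8.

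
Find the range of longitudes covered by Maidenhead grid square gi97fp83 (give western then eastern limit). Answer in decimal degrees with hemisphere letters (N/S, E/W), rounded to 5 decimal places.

41.51667° W, 41.50833° W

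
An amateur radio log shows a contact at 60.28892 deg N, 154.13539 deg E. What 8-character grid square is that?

QP70bg69

Offset from 180°W / 90°S: lon 334.13539°, lat 150.28892°.
Field: 334.13539/20 → 16 → Q, 150.28892/10 → 15 → P; chars QP.
Square: 14.13539/2 → 7, 0.28892/1 → 0; chars 70.
Subsquare: 0.13539/0.0833333 → 1 → b, 0.28892/0.0416667 → 6 → g; chars bg.
Extended square: 0.05206/0.00833333 → 6, 0.03892/0.00416667 → 9; chars 69.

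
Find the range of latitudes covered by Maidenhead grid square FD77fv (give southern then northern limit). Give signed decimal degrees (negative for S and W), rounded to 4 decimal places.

-52.1250, -52.0833

Field F=5, D=3: +5·20° lon, +3·10° lat → SW at lon -80°, lat -60°.
Square 7, 7: +7·2° lon, +7·1° lat → SW at lon -66°, lat -53°.
Subsquare f=5, v=21: +5·0.0833333° lon, +21·0.0416667° lat → SW at lon -65.5833°, lat -52.125°.
Cell spans 0.0833333° lon × 0.0416667° lat.
south -52.1250, north -52.0833.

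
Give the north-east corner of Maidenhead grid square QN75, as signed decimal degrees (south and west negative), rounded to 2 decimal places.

46.00, 156.00

Field Q=16, N=13: +16·20° lon, +13·10° lat → SW at lon 140°, lat 40°.
Square 7, 5: +7·2° lon, +5·1° lat → SW at lon 154°, lat 45°.
Cell spans 2° lon × 1° lat. NE corner is SW corner plus one full cell.
latitude 46.00, longitude 156.00.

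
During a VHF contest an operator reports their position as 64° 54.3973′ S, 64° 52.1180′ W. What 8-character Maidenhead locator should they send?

Shift to the Maidenhead origin (180°W, 90°S): lon 115.13137, lat 25.09338.
Field: 115.13137/20 → 5 → F, 25.09338/10 → 2 → C; chars FC.
Square: 15.13137/2 → 7, 5.09338/1 → 5; chars 75.
Subsquare: 1.13137/0.0833333 → 13 → n, 0.09338/0.0416667 → 2 → c; chars nc.
Extended square: 0.04803/0.00833333 → 5, 0.01005/0.00416667 → 2; chars 52.

FC75nc52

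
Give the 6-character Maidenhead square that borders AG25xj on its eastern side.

Longitude subsquare x = 23; +1 → 24, wraps to 0 = a, carry into square.
Longitude square 2; +1 → 3.
The latitude characters are unchanged.

AG35aj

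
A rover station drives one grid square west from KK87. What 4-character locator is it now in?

KK77

Longitude square 8; −1 → 7.
The latitude characters are unchanged.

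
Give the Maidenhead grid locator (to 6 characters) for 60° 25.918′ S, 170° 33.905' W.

Offset from 180°W / 90°S: lon 9.4349°, lat 29.5680°.
Field (20°×10°, letters A–R): 9.4349/20 → 0 → A, 29.5680/10 → 2 → C; chars AC.
Square (2°×1°, digits 0–9): 9.4349/2 → 4, 9.5680/1 → 9; chars 49.
Subsquare (5′×2.5′, letters a–x): 1.4349/0.0833333 → 17 → r, 0.5680/0.0416667 → 13 → n; chars rn.

AC49rn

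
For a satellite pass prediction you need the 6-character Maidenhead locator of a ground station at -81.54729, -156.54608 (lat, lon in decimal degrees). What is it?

BA18rk

Add 180° to longitude and 90° to latitude: 23.4539, 8.4527.
Field: lon ⌊23.4539/20⌋ = 1 → B; lat ⌊8.4527/10⌋ = 0 → A.
Square: lon ⌊3.4539/2⌋ = 1; lat ⌊8.4527/1⌋ = 8.
Subsquare: lon ⌊1.4539/0.0833333⌋ = 17 → r; lat ⌊0.4527/0.0416667⌋ = 10 → k.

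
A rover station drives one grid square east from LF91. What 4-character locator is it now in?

MF01

Longitude square 9; +1 → 10, wraps to 0, carry into field.
Longitude field L = 11; +1 → 12 = M.
The latitude characters are unchanged.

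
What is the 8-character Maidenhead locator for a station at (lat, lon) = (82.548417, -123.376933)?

CR82hn41

Add 180° to longitude and 90° to latitude: 56.62307, 172.54842.
Field (20°×10°, letters A–R): 56.62307/20 → 2 → C, 172.54842/10 → 17 → R; chars CR.
Square (2°×1°, digits 0–9): 16.62307/2 → 8, 2.54842/1 → 2; chars 82.
Subsquare (5′×2.5′, letters a–x): 0.62307/0.0833333 → 7 → h, 0.54842/0.0416667 → 13 → n; chars hn.
Extended square (30″×15″, digits 0–9): 0.03973/0.00833333 → 4, 0.00675/0.00416667 → 1; chars 41.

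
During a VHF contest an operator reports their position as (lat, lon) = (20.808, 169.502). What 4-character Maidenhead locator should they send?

Add 180° to longitude and 90° to latitude: 349.50, 110.81.
Field: 349.50/20 → 17 → R, 110.81/10 → 11 → L; chars RL.
Square: 9.50/2 → 4, 0.81/1 → 0; chars 40.

RL40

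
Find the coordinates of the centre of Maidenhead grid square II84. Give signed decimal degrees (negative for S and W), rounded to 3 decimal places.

-5.500, -3.000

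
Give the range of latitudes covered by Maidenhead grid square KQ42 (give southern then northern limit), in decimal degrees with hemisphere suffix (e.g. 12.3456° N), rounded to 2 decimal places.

72.00° N, 73.00° N

Field K=10, Q=16: +10·20° lon, +16·10° lat → SW at lon 20°, lat 70°.
Square 4, 2: +4·2° lon, +2·1° lat → SW at lon 28°, lat 72°.
Cell spans 2° lon × 1° lat.
south 72.00° N, north 73.00° N.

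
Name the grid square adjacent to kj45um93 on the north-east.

KJ45vm04

Longitude extended square 9; +1 → 10, wraps to 0, carry into subsquare.
Longitude subsquare u = 20; +1 → 21 = v.
Latitude extended square 3; +1 → 4.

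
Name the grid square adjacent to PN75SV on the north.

PN75sw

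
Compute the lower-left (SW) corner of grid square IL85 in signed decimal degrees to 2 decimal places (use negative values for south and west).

25.00, -4.00

Field I=8, L=11: +8·20° lon, +11·10° lat → SW at lon -20°, lat 20°.
Square 8, 5: +8·2° lon, +5·1° lat → SW at lon -4°, lat 25°.
latitude 25.00, longitude -4.00.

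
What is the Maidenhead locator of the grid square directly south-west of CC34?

CC23

Longitude square 3; −1 → 2.
Latitude square 4; −1 → 3.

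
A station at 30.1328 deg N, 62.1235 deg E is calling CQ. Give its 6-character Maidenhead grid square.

MM10bd

Shift to the Maidenhead origin (180°W, 90°S): lon 242.1235, lat 120.1328.
Field (20°×10°, letters A–R): 242.1235/20 → 12 → M, 120.1328/10 → 12 → M; chars MM.
Square (2°×1°, digits 0–9): 2.1235/2 → 1, 0.1328/1 → 0; chars 10.
Subsquare (5′×2.5′, letters a–x): 0.1235/0.0833333 → 1 → b, 0.1328/0.0416667 → 3 → d; chars bd.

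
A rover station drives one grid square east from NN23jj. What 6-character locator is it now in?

Longitude subsquare j = 9; +1 → 10 = k.
The latitude characters are unchanged.

NN23kj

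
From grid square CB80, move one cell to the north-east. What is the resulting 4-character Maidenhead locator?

CB91

Longitude square 8; +1 → 9.
Latitude square 0; +1 → 1.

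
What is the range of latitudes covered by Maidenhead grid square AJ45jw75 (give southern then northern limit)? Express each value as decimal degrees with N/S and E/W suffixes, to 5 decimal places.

Field A=0, J=9: +0·20° lon, +9·10° lat → SW at lon -180°, lat 0°.
Square 4, 5: +4·2° lon, +5·1° lat → SW at lon -172°, lat 5°.
Subsquare j=9, w=22: +9·0.0833333° lon, +22·0.0416667° lat → SW at lon -171.25°, lat 5.91667°.
Extended square 7, 5: +7·0.00833333° lon, +5·0.00416667° lat → SW at lon -171.192°, lat 5.9375°.
Cell spans 0.00833333° lon × 0.00416667° lat.
south 5.93750° N, north 5.94167° N.

5.93750° N, 5.94167° N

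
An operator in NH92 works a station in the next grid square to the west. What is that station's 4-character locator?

NH82

Longitude square 9; −1 → 8.
The latitude characters are unchanged.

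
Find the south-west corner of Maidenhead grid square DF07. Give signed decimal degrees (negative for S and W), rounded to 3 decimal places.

-33.000, -120.000

Field D=3, F=5: +3·20° lon, +5·10° lat → SW at lon -120°, lat -40°.
Square 0, 7: +0·2° lon, +7·1° lat → SW at lon -120°, lat -33°.
latitude -33.000, longitude -120.000.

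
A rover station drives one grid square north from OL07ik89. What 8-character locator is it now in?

OL07il80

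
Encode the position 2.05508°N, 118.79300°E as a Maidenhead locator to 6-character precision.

OJ92jb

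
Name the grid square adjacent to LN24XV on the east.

LN34av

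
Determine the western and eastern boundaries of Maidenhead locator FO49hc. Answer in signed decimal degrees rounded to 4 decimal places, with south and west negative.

Field F=5, O=14: +5·20° lon, +14·10° lat → SW at lon -80°, lat 50°.
Square 4, 9: +4·2° lon, +9·1° lat → SW at lon -72°, lat 59°.
Subsquare h=7, c=2: +7·0.0833333° lon, +2·0.0416667° lat → SW at lon -71.4167°, lat 59.0833°.
Cell spans 0.0833333° lon × 0.0416667° lat.
west -71.4167, east -71.3333.

-71.4167, -71.3333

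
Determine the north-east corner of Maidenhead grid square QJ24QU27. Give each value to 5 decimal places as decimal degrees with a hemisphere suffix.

4.86667° N, 145.35833° E

Field Q=16, J=9: +16·20° lon, +9·10° lat → SW at lon 140°, lat 0°.
Square 2, 4: +2·2° lon, +4·1° lat → SW at lon 144°, lat 4°.
Subsquare q=16, u=20: +16·0.0833333° lon, +20·0.0416667° lat → SW at lon 145.333°, lat 4.83333°.
Extended square 2, 7: +2·0.00833333° lon, +7·0.00416667° lat → SW at lon 145.35°, lat 4.8625°.
Cell spans 0.00833333° lon × 0.00416667° lat. NE corner is SW corner plus one full cell.
latitude 4.86667° N, longitude 145.35833° E.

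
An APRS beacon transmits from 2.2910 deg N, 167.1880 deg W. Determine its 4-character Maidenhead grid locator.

Shift to the Maidenhead origin (180°W, 90°S): lon 12.81, lat 92.29.
Field: 12.81/20 → 0 → A, 92.29/10 → 9 → J; chars AJ.
Square: 12.81/2 → 6, 2.29/1 → 2; chars 62.

AJ62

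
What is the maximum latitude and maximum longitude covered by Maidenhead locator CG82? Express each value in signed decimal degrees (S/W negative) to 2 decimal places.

Field C=2, G=6: +2·20° lon, +6·10° lat → SW at lon -140°, lat -30°.
Square 8, 2: +8·2° lon, +2·1° lat → SW at lon -124°, lat -28°.
Cell spans 2° lon × 1° lat. NE corner is SW corner plus one full cell.
latitude -27.00, longitude -122.00.

-27.00, -122.00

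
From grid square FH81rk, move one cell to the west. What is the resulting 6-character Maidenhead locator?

FH81qk

Longitude subsquare r = 17; −1 → 16 = q.
The latitude characters are unchanged.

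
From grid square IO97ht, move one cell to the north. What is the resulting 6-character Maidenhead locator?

Latitude subsquare t = 19; +1 → 20 = u.
The longitude characters are unchanged.

IO97hu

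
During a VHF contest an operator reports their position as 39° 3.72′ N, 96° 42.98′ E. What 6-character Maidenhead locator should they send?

NM89ib

Add 180° to longitude and 90° to latitude: 276.7163, 129.0620.
Field: lon ⌊276.7163/20⌋ = 13 → N; lat ⌊129.0620/10⌋ = 12 → M.
Square: lon ⌊16.7163/2⌋ = 8; lat ⌊9.0620/1⌋ = 9.
Subsquare: lon ⌊0.7163/0.0833333⌋ = 8 → i; lat ⌊0.0620/0.0416667⌋ = 1 → b.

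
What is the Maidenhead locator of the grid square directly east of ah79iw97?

AH79jw07

Longitude extended square 9; +1 → 10, wraps to 0, carry into subsquare.
Longitude subsquare i = 8; +1 → 9 = j.
The latitude characters are unchanged.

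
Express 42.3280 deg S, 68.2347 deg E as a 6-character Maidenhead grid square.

ME47cq

Shift to the Maidenhead origin (180°W, 90°S): lon 248.2347, lat 47.6720.
Field (20°×10°, letters A–R): 248.2347/20 → 12 → M, 47.6720/10 → 4 → E; chars ME.
Square (2°×1°, digits 0–9): 8.2347/2 → 4, 7.6720/1 → 7; chars 47.
Subsquare (5′×2.5′, letters a–x): 0.2347/0.0833333 → 2 → c, 0.6720/0.0416667 → 16 → q; chars cq.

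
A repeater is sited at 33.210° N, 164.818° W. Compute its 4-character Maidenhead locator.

AM73

Offset from 180°W / 90°S: lon 15.18°, lat 123.21°.
Field: 15.18/20 → 0 → A, 123.21/10 → 12 → M; chars AM.
Square: 15.18/2 → 7, 3.21/1 → 3; chars 73.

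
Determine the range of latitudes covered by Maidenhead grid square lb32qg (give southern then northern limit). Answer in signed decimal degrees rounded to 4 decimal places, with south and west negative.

Field L=11, B=1: +11·20° lon, +1·10° lat → SW at lon 40°, lat -80°.
Square 3, 2: +3·2° lon, +2·1° lat → SW at lon 46°, lat -78°.
Subsquare q=16, g=6: +16·0.0833333° lon, +6·0.0416667° lat → SW at lon 47.3333°, lat -77.75°.
Cell spans 0.0833333° lon × 0.0416667° lat.
south -77.7500, north -77.7083.

-77.7500, -77.7083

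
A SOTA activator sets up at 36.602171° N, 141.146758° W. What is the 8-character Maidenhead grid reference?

Offset from 180°W / 90°S: lon 38.85324°, lat 126.60217°.
Field: 38.85324/20 → 1 → B, 126.60217/10 → 12 → M; chars BM.
Square: 18.85324/2 → 9, 6.60217/1 → 6; chars 96.
Subsquare: 0.85324/0.0833333 → 10 → k, 0.60217/0.0416667 → 14 → o; chars ko.
Extended square: 0.01991/0.00833333 → 2, 0.01884/0.00416667 → 4; chars 24.

BM96ko24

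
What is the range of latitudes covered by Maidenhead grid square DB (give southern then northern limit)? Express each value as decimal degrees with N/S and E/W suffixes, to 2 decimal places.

Field D=3, B=1: +3·20° lon, +1·10° lat → SW at lon -120°, lat -80°.
Cell spans 20° lon × 10° lat.
south 80.00° S, north 70.00° S.

80.00° S, 70.00° S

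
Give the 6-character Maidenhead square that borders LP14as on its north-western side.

LP04xt

Longitude subsquare a = 0; −1 → -1, wraps to 23 = x, carry into square.
Longitude square 1; −1 → 0.
Latitude subsquare s = 18; +1 → 19 = t.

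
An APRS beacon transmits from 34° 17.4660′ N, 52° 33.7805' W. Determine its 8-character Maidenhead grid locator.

GM34rg29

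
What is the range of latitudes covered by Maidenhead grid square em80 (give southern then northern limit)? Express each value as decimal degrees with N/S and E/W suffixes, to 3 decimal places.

Field E=4, M=12: +4·20° lon, +12·10° lat → SW at lon -100°, lat 30°.
Square 8, 0: +8·2° lon, +0·1° lat → SW at lon -84°, lat 30°.
Cell spans 2° lon × 1° lat.
south 30.000° N, north 31.000° N.

30.000° N, 31.000° N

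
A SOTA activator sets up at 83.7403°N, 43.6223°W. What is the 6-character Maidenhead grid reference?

GR83er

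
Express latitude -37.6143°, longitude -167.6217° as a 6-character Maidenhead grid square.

AF62ej

Shift to the Maidenhead origin (180°W, 90°S): lon 12.3783, lat 52.3857.
Field: 12.3783/20 → 0 → A, 52.3857/10 → 5 → F; chars AF.
Square: 12.3783/2 → 6, 2.3857/1 → 2; chars 62.
Subsquare: 0.3783/0.0833333 → 4 → e, 0.3857/0.0416667 → 9 → j; chars ej.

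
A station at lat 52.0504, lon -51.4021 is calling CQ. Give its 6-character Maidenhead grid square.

GO42hb

Add 180° to longitude and 90° to latitude: 128.5979, 142.0504.
Field (20°×10°, letters A–R): 128.5979/20 → 6 → G, 142.0504/10 → 14 → O; chars GO.
Square (2°×1°, digits 0–9): 8.5979/2 → 4, 2.0504/1 → 2; chars 42.
Subsquare (5′×2.5′, letters a–x): 0.5979/0.0833333 → 7 → h, 0.0504/0.0416667 → 1 → b; chars hb.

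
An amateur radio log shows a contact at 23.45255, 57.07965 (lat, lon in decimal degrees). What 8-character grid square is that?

LL83mk98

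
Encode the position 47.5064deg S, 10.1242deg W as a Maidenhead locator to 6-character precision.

Offset from 180°W / 90°S: lon 169.8758°, lat 42.4936°.
Field: lon ⌊169.8758/20⌋ = 8 → I; lat ⌊42.4936/10⌋ = 4 → E.
Square: lon ⌊9.8758/2⌋ = 4; lat ⌊2.4936/1⌋ = 2.
Subsquare: lon ⌊1.8758/0.0833333⌋ = 22 → w; lat ⌊0.4936/0.0416667⌋ = 11 → l.

IE42wl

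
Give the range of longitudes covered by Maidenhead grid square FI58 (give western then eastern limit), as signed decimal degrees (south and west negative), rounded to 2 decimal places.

Field F=5, I=8: +5·20° lon, +8·10° lat → SW at lon -80°, lat -10°.
Square 5, 8: +5·2° lon, +8·1° lat → SW at lon -70°, lat -2°.
Cell spans 2° lon × 1° lat.
west -70.00, east -68.00.

-70.00, -68.00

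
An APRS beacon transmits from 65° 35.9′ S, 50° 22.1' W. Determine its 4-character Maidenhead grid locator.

GC44

Add 180° to longitude and 90° to latitude: 129.63, 24.40.
Field: 129.63/20 → 6 → G, 24.40/10 → 2 → C; chars GC.
Square: 9.63/2 → 4, 4.40/1 → 4; chars 44.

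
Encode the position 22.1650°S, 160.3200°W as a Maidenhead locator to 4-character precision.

Offset from 180°W / 90°S: lon 19.68°, lat 67.84°.
Field: lon ⌊19.68/20⌋ = 0 → A; lat ⌊67.84/10⌋ = 6 → G.
Square: lon ⌊19.68/2⌋ = 9; lat ⌊7.84/1⌋ = 7.

AG97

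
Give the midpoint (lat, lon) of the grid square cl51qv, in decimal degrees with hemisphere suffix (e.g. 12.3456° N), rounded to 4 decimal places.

Field C=2, L=11: +2·20° lon, +11·10° lat → SW at lon -140°, lat 20°.
Square 5, 1: +5·2° lon, +1·1° lat → SW at lon -130°, lat 21°.
Subsquare q=16, v=21: +16·0.0833333° lon, +21·0.0416667° lat → SW at lon -128.667°, lat 21.875°.
Cell spans 0.0833333° lon × 0.0416667° lat. Centre is SW corner plus half of each.
latitude 21.8958° N, longitude 128.6250° W.

21.8958° N, 128.6250° W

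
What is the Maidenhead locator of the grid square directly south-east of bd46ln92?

Longitude extended square 9; +1 → 10, wraps to 0, carry into subsquare.
Longitude subsquare l = 11; +1 → 12 = m.
Latitude extended square 2; −1 → 1.

BD46mn01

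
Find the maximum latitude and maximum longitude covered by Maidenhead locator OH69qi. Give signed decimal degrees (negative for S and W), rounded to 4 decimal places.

-10.6250, 113.4167

Field O=14, H=7: +14·20° lon, +7·10° lat → SW at lon 100°, lat -20°.
Square 6, 9: +6·2° lon, +9·1° lat → SW at lon 112°, lat -11°.
Subsquare q=16, i=8: +16·0.0833333° lon, +8·0.0416667° lat → SW at lon 113.333°, lat -10.6667°.
Cell spans 0.0833333° lon × 0.0416667° lat. NE corner is SW corner plus one full cell.
latitude -10.6250, longitude 113.4167.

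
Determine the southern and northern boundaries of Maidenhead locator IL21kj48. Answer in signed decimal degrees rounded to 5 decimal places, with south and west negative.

Field I=8, L=11: +8·20° lon, +11·10° lat → SW at lon -20°, lat 20°.
Square 2, 1: +2·2° lon, +1·1° lat → SW at lon -16°, lat 21°.
Subsquare k=10, j=9: +10·0.0833333° lon, +9·0.0416667° lat → SW at lon -15.1667°, lat 21.375°.
Extended square 4, 8: +4·0.00833333° lon, +8·0.00416667° lat → SW at lon -15.1333°, lat 21.4083°.
Cell spans 0.00833333° lon × 0.00416667° lat.
south 21.40833, north 21.41250.

21.40833, 21.41250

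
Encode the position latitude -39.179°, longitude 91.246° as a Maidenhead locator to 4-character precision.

NF50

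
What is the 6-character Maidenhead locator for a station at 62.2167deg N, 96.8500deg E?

NP82kf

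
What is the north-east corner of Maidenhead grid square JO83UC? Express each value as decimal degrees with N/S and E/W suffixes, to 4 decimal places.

Field J=9, O=14: +9·20° lon, +14·10° lat → SW at lon 0°, lat 50°.
Square 8, 3: +8·2° lon, +3·1° lat → SW at lon 16°, lat 53°.
Subsquare u=20, c=2: +20·0.0833333° lon, +2·0.0416667° lat → SW at lon 17.6667°, lat 53.0833°.
Cell spans 0.0833333° lon × 0.0416667° lat. NE corner is SW corner plus one full cell.
latitude 53.1250° N, longitude 17.7500° E.

53.1250° N, 17.7500° E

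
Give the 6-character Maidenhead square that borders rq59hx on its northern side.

RR50ha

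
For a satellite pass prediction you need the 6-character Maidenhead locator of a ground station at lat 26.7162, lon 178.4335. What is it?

RL96fr

Add 180° to longitude and 90° to latitude: 358.4335, 116.7162.
Field: lon ⌊358.4335/20⌋ = 17 → R; lat ⌊116.7162/10⌋ = 11 → L.
Square: lon ⌊18.4335/2⌋ = 9; lat ⌊6.7162/1⌋ = 6.
Subsquare: lon ⌊0.4335/0.0833333⌋ = 5 → f; lat ⌊0.7162/0.0416667⌋ = 17 → r.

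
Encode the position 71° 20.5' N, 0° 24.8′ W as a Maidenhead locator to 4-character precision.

IQ91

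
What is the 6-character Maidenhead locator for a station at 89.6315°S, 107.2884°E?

OA30pi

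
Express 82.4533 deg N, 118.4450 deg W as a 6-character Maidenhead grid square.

DR02sk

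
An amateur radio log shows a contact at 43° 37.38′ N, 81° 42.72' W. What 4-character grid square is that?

Add 180° to longitude and 90° to latitude: 98.29, 133.62.
Field (20°×10°, letters A–R): 98.29/20 → 4 → E, 133.62/10 → 13 → N; chars EN.
Square (2°×1°, digits 0–9): 18.29/2 → 9, 3.62/1 → 3; chars 93.

EN93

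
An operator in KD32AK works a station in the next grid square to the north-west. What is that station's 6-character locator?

KD22xl

Longitude subsquare a = 0; −1 → -1, wraps to 23 = x, carry into square.
Longitude square 3; −1 → 2.
Latitude subsquare k = 10; +1 → 11 = l.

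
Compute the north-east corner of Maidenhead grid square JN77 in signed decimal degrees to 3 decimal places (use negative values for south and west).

Field J=9, N=13: +9·20° lon, +13·10° lat → SW at lon 0°, lat 40°.
Square 7, 7: +7·2° lon, +7·1° lat → SW at lon 14°, lat 47°.
Cell spans 2° lon × 1° lat. NE corner is SW corner plus one full cell.
latitude 48.000, longitude 16.000.

48.000, 16.000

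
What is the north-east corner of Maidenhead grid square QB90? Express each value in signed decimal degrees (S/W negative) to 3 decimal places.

Field Q=16, B=1: +16·20° lon, +1·10° lat → SW at lon 140°, lat -80°.
Square 9, 0: +9·2° lon, +0·1° lat → SW at lon 158°, lat -80°.
Cell spans 2° lon × 1° lat. NE corner is SW corner plus one full cell.
latitude -79.000, longitude 160.000.

-79.000, 160.000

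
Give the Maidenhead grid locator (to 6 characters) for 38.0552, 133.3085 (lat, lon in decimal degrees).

Add 180° to longitude and 90° to latitude: 313.3085, 128.0552.
Field: lon ⌊313.3085/20⌋ = 15 → P; lat ⌊128.0552/10⌋ = 12 → M.
Square: lon ⌊13.3085/2⌋ = 6; lat ⌊8.0552/1⌋ = 8.
Subsquare: lon ⌊1.3085/0.0833333⌋ = 15 → p; lat ⌊0.0552/0.0416667⌋ = 1 → b.

PM68pb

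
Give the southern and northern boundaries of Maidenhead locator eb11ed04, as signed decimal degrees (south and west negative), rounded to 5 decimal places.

Field E=4, B=1: +4·20° lon, +1·10° lat → SW at lon -100°, lat -80°.
Square 1, 1: +1·2° lon, +1·1° lat → SW at lon -98°, lat -79°.
Subsquare e=4, d=3: +4·0.0833333° lon, +3·0.0416667° lat → SW at lon -97.6667°, lat -78.875°.
Extended square 0, 4: +0·0.00833333° lon, +4·0.00416667° lat → SW at lon -97.6667°, lat -78.8583°.
Cell spans 0.00833333° lon × 0.00416667° lat.
south -78.85833, north -78.85417.

-78.85833, -78.85417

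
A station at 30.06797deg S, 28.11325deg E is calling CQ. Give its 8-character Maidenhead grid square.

KF49bw33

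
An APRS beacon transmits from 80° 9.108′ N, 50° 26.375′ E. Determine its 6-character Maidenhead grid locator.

Offset from 180°W / 90°S: lon 230.4396°, lat 170.1518°.
Field: 230.4396/20 → 11 → L, 170.1518/10 → 17 → R; chars LR.
Square: 10.4396/2 → 5, 0.1518/1 → 0; chars 50.
Subsquare: 0.4396/0.0833333 → 5 → f, 0.1518/0.0416667 → 3 → d; chars fd.

LR50fd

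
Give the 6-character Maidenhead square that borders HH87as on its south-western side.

HH77xr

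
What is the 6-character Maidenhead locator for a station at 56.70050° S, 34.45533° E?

Shift to the Maidenhead origin (180°W, 90°S): lon 214.4553, lat 33.2995.
Field (20°×10°, letters A–R): lon ⌊214.4553/20⌋ = 10 → K; lat ⌊33.2995/10⌋ = 3 → D.
Square (2°×1°, digits 0–9): lon ⌊14.4553/2⌋ = 7; lat ⌊3.2995/1⌋ = 3.
Subsquare (5′×2.5′, letters a–x): lon ⌊0.4553/0.0833333⌋ = 5 → f; lat ⌊0.2995/0.0416667⌋ = 7 → h.

KD73fh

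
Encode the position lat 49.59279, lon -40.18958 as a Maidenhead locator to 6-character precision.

GN99vo

Shift to the Maidenhead origin (180°W, 90°S): lon 139.8104, lat 139.5928.
Field: lon ⌊139.8104/20⌋ = 6 → G; lat ⌊139.5928/10⌋ = 13 → N.
Square: lon ⌊19.8104/2⌋ = 9; lat ⌊9.5928/1⌋ = 9.
Subsquare: lon ⌊1.8104/0.0833333⌋ = 21 → v; lat ⌊0.5928/0.0416667⌋ = 14 → o.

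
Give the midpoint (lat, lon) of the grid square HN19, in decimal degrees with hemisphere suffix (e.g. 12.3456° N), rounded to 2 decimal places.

Field H=7, N=13: +7·20° lon, +13·10° lat → SW at lon -40°, lat 40°.
Square 1, 9: +1·2° lon, +9·1° lat → SW at lon -38°, lat 49°.
Cell spans 2° lon × 1° lat. Centre is SW corner plus half of each.
latitude 49.50° N, longitude 37.00° W.

49.50° N, 37.00° W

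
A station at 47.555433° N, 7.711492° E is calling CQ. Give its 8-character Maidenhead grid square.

Shift to the Maidenhead origin (180°W, 90°S): lon 187.71149, lat 137.55543.
Field: lon ⌊187.71149/20⌋ = 9 → J; lat ⌊137.55543/10⌋ = 13 → N.
Square: lon ⌊7.71149/2⌋ = 3; lat ⌊7.55543/1⌋ = 7.
Subsquare: lon ⌊1.71149/0.0833333⌋ = 20 → u; lat ⌊0.55543/0.0416667⌋ = 13 → n.
Extended square: lon ⌊0.04483/0.00833333⌋ = 5; lat ⌊0.01377/0.00416667⌋ = 3.

JN37un53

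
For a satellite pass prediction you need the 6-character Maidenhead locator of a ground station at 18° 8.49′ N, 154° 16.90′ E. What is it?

QK78dd

Shift to the Maidenhead origin (180°W, 90°S): lon 334.2817, lat 108.1415.
Field: 334.2817/20 → 16 → Q, 108.1415/10 → 10 → K; chars QK.
Square: 14.2817/2 → 7, 8.1415/1 → 8; chars 78.
Subsquare: 0.2817/0.0833333 → 3 → d, 0.1415/0.0416667 → 3 → d; chars dd.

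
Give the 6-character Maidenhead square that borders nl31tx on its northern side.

NL32ta

Latitude subsquare x = 23; +1 → 24, wraps to 0 = a, carry into square.
Latitude square 1; +1 → 2.
The longitude characters are unchanged.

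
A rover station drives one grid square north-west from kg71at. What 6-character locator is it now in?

KG61xu

Longitude subsquare a = 0; −1 → -1, wraps to 23 = x, carry into square.
Longitude square 7; −1 → 6.
Latitude subsquare t = 19; +1 → 20 = u.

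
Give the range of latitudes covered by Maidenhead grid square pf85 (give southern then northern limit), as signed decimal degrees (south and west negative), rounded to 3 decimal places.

-35.000, -34.000

Field P=15, F=5: +15·20° lon, +5·10° lat → SW at lon 120°, lat -40°.
Square 8, 5: +8·2° lon, +5·1° lat → SW at lon 136°, lat -35°.
Cell spans 2° lon × 1° lat.
south -35.000, north -34.000.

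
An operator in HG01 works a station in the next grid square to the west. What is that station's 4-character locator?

Longitude square 0; −1 → -1, wraps to 9, carry into field.
Longitude field H = 7; −1 → 6 = G.
The latitude characters are unchanged.

GG91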